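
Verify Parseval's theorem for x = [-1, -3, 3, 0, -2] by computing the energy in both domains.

Time domain:
Σ|x[n]|² = |-1|² + |-3|² + |3|² + |0|² + |-2|² = 23.0000

Frequency domain:
(1/5)Σ|X[k]|² = (1/5)(|-3|² + |-4.9721-0.8123i|² + |3.9721+3.4410i|² + |3.9721-3.4410i|² + |-4.9721+0.8123i|²) = (1/5)·115.0000 = 23.0000

Both sides agree, confirming Parseval's theorem.

Σ|x[n]|² = (1/N)Σ|X[k]|² = 23.0000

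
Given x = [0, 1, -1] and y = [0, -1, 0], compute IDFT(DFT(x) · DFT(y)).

(x ⊛ y)[n] = Σ(m=0 to 2) x[m] · y[(n-m) mod 3]

Computing each output sample:
(x ⊛ y)[0] = 1
(x ⊛ y)[1] = 0
(x ⊛ y)[2] = -1

x ⊛ y = [1, 0, -1]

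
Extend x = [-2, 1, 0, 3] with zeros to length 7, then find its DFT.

Original 4-point DFT: [2, -2+2i, -6, -2-2i]
Zero-padded 7-point DFT provides frequency interpolation.

DFT_7([x, 0, ...]) = [2, -4.0794-2.0835i, -0.3521+1.3706i, -3.5685-3.3587i, -3.5685+3.3587i, -0.3521-1.3706i, -4.0794+2.0835i]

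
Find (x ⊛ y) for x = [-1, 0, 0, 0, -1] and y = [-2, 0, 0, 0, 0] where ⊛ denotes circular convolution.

(x ⊛ y)[n] = Σ(m=0 to 4) x[m] · y[(n-m) mod 5]

Computing each output sample:
(x ⊛ y)[0] = 2
(x ⊛ y)[1] = 0
(x ⊛ y)[2] = 0
(x ⊛ y)[3] = 0
(x ⊛ y)[4] = 2

x ⊛ y = [2, 0, 0, 0, 2]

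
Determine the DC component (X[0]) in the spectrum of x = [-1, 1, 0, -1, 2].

X[0] = Σ(n=0 to 4) x[n] · ω_5^0 = Σ x[n]
= (-1) + (1) + (0) + (-1) + (2)

X[0] = 1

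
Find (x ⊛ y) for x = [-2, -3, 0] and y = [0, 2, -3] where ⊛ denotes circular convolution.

(x ⊛ y)[n] = Σ(m=0 to 2) x[m] · y[(n-m) mod 3]

Computing each output sample:
(x ⊛ y)[0] = 9
(x ⊛ y)[1] = -4
(x ⊛ y)[2] = 0

x ⊛ y = [9, -4, 0]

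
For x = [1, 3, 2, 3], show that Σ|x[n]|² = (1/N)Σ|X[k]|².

Time domain:
Σ|x[n]|² = |1|² + |3|² + |2|² + |3|² = 23.0000

Frequency domain:
(1/4)Σ|X[k]|² = (1/4)(|9|² + |-1|² + |-3|² + |-1|²) = (1/4)·92.0000 = 23.0000

Both sides agree, confirming Parseval's theorem.

Σ|x[n]|² = (1/N)Σ|X[k]|² = 23.0000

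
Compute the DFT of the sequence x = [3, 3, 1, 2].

X[k] = Σ(n=0 to 3) x[n] · ω_4^(nk)
where ω_4 = e^(-2πi/4)

Computing each X[k]:
X[0] = 9
X[1] = 2-1i
X[2] = -1
X[3] = 2+1i

X = [9, 2-1i, -1, 2+1i]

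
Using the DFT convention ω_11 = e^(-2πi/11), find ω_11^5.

ω_11^5 = e^(-2πi·5/11)
= cos(-2π·5/11) + i·sin(-2π·5/11)
= cos(-10π/11) + i·sin(-10π/11)

ω_11^5 = cos(-10π/11) + i·sin(-10π/11) = -0.9595-0.2817i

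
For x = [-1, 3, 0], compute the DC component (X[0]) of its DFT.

X[0] = Σ(n=0 to 2) x[n] · ω_3^0 = Σ x[n]
= (-1) + (3) + (0)

X[0] = 2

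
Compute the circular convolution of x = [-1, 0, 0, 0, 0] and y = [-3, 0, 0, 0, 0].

(x ⊛ y)[n] = Σ(m=0 to 4) x[m] · y[(n-m) mod 5]

Computing each output sample:
(x ⊛ y)[0] = 3
(x ⊛ y)[1] = 0
(x ⊛ y)[2] = 0
(x ⊛ y)[3] = 0
(x ⊛ y)[4] = 0

x ⊛ y = [3, 0, 0, 0, 0]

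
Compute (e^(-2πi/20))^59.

Since ω_20^20 = 1, powers reduce modulo 20.
59 mod 20 = 19
So ω_20^59 = ω_20^19 = e^(-2πi·19/20)

ω_20^59 = ω_20^19 = 0.9511+0.3090i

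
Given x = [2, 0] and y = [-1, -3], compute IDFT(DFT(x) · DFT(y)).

(x ⊛ y)[n] = Σ(m=0 to 1) x[m] · y[(n-m) mod 2]

Computing each output sample:
(x ⊛ y)[0] = -2
(x ⊛ y)[1] = -6

x ⊛ y = [-2, -6]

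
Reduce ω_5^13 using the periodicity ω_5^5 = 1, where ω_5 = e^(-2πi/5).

Since ω_5^5 = 1, powers reduce modulo 5.
13 mod 5 = 3
So ω_5^13 = ω_5^3 = e^(-2πi·3/5)

ω_5^13 = ω_5^3 = -0.8090+0.5878i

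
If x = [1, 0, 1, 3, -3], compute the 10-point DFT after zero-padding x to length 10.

Original 5-point DFT: [2, -3.1631-1.6776i, 4.6631-3.6655i, 4.6631+3.6655i, -3.1631+1.6776i]
Zero-padded 10-point DFT provides frequency interpolation.

DFT_10([x, 0, ...]) = [2, 2.8090-2.0409i, -3.1631-1.6776i, 1.6910+5.2043i, 4.6631-3.6655i, -4, 4.6631+3.6655i, 1.6910-5.2043i, -3.1631+1.6776i, 2.8090+2.0409i]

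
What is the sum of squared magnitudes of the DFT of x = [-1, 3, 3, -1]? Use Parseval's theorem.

Parseval: Σ|x[n]|² = (1/N)Σ|X[k]|², so Σ|X[k]|² = N·Σ|x[n]|² = 4·20.0000

Σ|X[k]|² = N·Σ|x[n]|² = 4·20.0000 = 80.0000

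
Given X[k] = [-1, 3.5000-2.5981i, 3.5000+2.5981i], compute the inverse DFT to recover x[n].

x[n] = (1/3) Σ(k=0 to 2) X[k] · e^(2πikn/3)

Computing each x[n]:
x[0] = 2
x[1] = 0
x[2] = -3

x = [2, 0, -3]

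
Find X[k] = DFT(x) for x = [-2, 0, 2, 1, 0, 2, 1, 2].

X[k] = Σ(n=0 to 7) x[n] · ω_8^(nk)
where ω_8 = e^(-2πi/8)

Computing each X[k]:
X[0] = 6
X[1] = -2.7071+1.1213i
X[2] = -5+1i
X[3] = -1.2929+3.1213i
X[4] = -4
X[5] = -1.2929-3.1213i
X[6] = -5-1i
X[7] = -2.7071-1.1213i

X = [6, -2.7071+1.1213i, -5+1i, -1.2929+3.1213i, -4, -1.2929-3.1213i, -5-1i, -2.7071-1.1213i]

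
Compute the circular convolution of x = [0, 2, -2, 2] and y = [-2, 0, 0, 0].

(x ⊛ y)[n] = Σ(m=0 to 3) x[m] · y[(n-m) mod 4]

Computing each output sample:
(x ⊛ y)[0] = 0
(x ⊛ y)[1] = -4
(x ⊛ y)[2] = 4
(x ⊛ y)[3] = -4

x ⊛ y = [0, -4, 4, -4]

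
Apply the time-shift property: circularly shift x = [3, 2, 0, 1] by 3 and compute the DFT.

Time shift by 3: X_shifted[k] = ω_4^(3k) · X[k]
Shifted x = [2, 0, 1, 3]

DFT(x[n-3]) = [6, 1+3i, 0, 1-3i]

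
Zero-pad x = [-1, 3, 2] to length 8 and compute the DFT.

Original 3-point DFT: [4, -3.5000-0.8660i, -3.5000+0.8660i]
Zero-padded 8-point DFT provides frequency interpolation.

DFT_8([x, 0, ...]) = [4, 1.1213-4.1213i, -3-3i, -3.1213-0.1213i, -2, -3.1213+0.1213i, -3+3i, 1.1213+4.1213i]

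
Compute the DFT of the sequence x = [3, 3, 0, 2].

X[k] = Σ(n=0 to 3) x[n] · ω_4^(nk)
where ω_4 = e^(-2πi/4)

Computing each X[k]:
X[0] = 8
X[1] = 3-1i
X[2] = -2
X[3] = 3+1i

X = [8, 3-1i, -2, 3+1i]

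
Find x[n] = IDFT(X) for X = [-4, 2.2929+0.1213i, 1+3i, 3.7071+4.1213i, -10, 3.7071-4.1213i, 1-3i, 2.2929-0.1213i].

x[n] = (1/8) Σ(k=0 to 7) X[k] · e^(2πikn/8)

Computing each x[n]:
x[0] = 0
x[1] = -1
x[2] = -1
x[3] = 1
x[4] = -3
x[5] = 1
x[6] = -3
x[7] = 2

x = [0, -1, -1, 1, -3, 1, -3, 2]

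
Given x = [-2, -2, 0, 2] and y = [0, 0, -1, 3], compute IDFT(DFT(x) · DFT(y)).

(x ⊛ y)[n] = Σ(m=0 to 3) x[m] · y[(n-m) mod 4]

Computing each output sample:
(x ⊛ y)[0] = -6
(x ⊛ y)[1] = -2
(x ⊛ y)[2] = 8
(x ⊛ y)[3] = -4

x ⊛ y = [-6, -2, 8, -4]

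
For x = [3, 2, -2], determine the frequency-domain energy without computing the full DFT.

Parseval: Σ|x[n]|² = (1/N)Σ|X[k]|², so Σ|X[k]|² = N·Σ|x[n]|² = 3·17.0000

Σ|X[k]|² = N·Σ|x[n]|² = 3·17.0000 = 51.0000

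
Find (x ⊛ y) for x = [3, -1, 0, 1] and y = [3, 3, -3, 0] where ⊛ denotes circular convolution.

(x ⊛ y)[n] = Σ(m=0 to 3) x[m] · y[(n-m) mod 4]

Computing each output sample:
(x ⊛ y)[0] = 12
(x ⊛ y)[1] = 3
(x ⊛ y)[2] = -12
(x ⊛ y)[3] = 6

x ⊛ y = [12, 3, -12, 6]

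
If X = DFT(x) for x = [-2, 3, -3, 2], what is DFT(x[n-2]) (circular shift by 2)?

Time shift by 2: X_shifted[k] = ω_4^(2k) · X[k]
Shifted x = [-3, 2, -2, 3]

DFT(x[n-2]) = [0, -1+1i, -10, -1-1i]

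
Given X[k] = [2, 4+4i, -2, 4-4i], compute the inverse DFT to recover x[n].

x[n] = (1/4) Σ(k=0 to 3) X[k] · e^(2πikn/4)

Computing each x[n]:
x[0] = 2
x[1] = -1
x[2] = -2
x[3] = 3

x = [2, -1, -2, 3]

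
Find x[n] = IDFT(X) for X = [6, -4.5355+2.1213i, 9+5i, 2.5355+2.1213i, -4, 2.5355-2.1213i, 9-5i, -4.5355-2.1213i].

x[n] = (1/8) Σ(k=0 to 7) X[k] · e^(2πikn/8)

Computing each x[n]:
x[0] = 2
x[1] = -2
x[2] = -2
x[3] = 3
x[4] = 3
x[5] = 2
x[6] = -2
x[7] = 2

x = [2, -2, -2, 3, 3, 2, -2, 2]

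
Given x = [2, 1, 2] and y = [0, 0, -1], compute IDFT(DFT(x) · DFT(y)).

(x ⊛ y)[n] = Σ(m=0 to 2) x[m] · y[(n-m) mod 3]

Computing each output sample:
(x ⊛ y)[0] = -1
(x ⊛ y)[1] = -2
(x ⊛ y)[2] = -2

x ⊛ y = [-1, -2, -2]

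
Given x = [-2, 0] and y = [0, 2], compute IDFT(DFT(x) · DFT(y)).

(x ⊛ y)[n] = Σ(m=0 to 1) x[m] · y[(n-m) mod 2]

Computing each output sample:
(x ⊛ y)[0] = 0
(x ⊛ y)[1] = -4

x ⊛ y = [0, -4]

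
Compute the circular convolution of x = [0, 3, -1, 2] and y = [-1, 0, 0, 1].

(x ⊛ y)[n] = Σ(m=0 to 3) x[m] · y[(n-m) mod 4]

Computing each output sample:
(x ⊛ y)[0] = 3
(x ⊛ y)[1] = -4
(x ⊛ y)[2] = 3
(x ⊛ y)[3] = -2

x ⊛ y = [3, -4, 3, -2]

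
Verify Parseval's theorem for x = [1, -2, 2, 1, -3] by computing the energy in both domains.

Time domain:
Σ|x[n]|² = |1|² + |-2|² + |2|² + |1|² + |-3|² = 19.0000

Frequency domain:
(1/5)Σ|X[k]|² = (1/5)(|-1|² + |-2.9721-1.5388i|² + |5.9721+0.3633i|² + |5.9721-0.3633i|² + |-2.9721+1.5388i|²) = (1/5)·95.0000 = 19.0000

Both sides agree, confirming Parseval's theorem.

Σ|x[n]|² = (1/N)Σ|X[k]|² = 19.0000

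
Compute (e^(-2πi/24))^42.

Since ω_24^24 = 1, powers reduce modulo 24.
42 mod 24 = 18
So ω_24^42 = ω_24^18 = e^(-2πi·18/24)

ω_24^42 = ω_24^18 = 1i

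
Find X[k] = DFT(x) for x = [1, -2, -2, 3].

X[k] = Σ(n=0 to 3) x[n] · ω_4^(nk)
where ω_4 = e^(-2πi/4)

Computing each X[k]:
X[0] = 0
X[1] = 3+5i
X[2] = -2
X[3] = 3-5i

X = [0, 3+5i, -2, 3-5i]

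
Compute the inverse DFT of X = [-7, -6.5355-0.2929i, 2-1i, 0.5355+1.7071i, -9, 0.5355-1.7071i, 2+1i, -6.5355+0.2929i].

x[n] = (1/8) Σ(k=0 to 7) X[k] · e^(2πikn/8)

Computing each x[n]:
x[0] = -3
x[1] = -1
x[2] = -2
x[3] = 1
x[4] = 0
x[5] = 2
x[6] = -3
x[7] = -1

x = [-3, -1, -2, 1, 0, 2, -3, -1]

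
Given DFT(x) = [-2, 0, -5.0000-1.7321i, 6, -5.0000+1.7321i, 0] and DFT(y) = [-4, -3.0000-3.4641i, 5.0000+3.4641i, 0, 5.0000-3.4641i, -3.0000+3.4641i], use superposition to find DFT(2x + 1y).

By linearity: DFT(2x + 1y) = 2·DFT(x) + 1·DFT(y)
= 2·[-2, 0, -5.0000-1.7321i, 6, -5.0000+1.7321i, 0] + 1·[-4, -3.0000-3.4641i, 5.0000+3.4641i, 0, 5.0000-3.4641i, -3.0000+3.4641i]

Computing element-wise:
Z[0] = 2·(-2) + 1·(-4) = -8
Z[1] = 2·(0) + 1·(-3.0000-3.4641i) = -3.0000-3.4641i
Z[2] = 2·(-5.0000-1.7321i) + 1·(5.0000+3.4641i) = -5.0000-0.0001i
Z[3] = 2·(6) + 1·(0) = 12
Z[4] = 2·(-5.0000+1.7321i) + 1·(5.0000-3.4641i) = -5.0000+0.0001i
Z[5] = 2·(0) + 1·(-3.0000+3.4641i) = -3.0000+3.4641i

DFT(2x + 1y) = 2·X + 1·Y = [-8, -3.0000-3.4641i, -5.0000-0.0001i, 12, -5.0000+0.0001i, -3.0000+3.4641i]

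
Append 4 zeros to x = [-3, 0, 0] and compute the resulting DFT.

Original 3-point DFT: [-3, -3, -3]
Zero-padded 7-point DFT provides frequency interpolation.

DFT_7([x, 0, ...]) = [-3, -3, -3, -3, -3, -3, -3]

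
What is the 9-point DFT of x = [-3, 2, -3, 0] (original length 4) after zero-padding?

Original 4-point DFT: [-4, -2i, -8, 2i]
Zero-padded 9-point DFT provides frequency interpolation.

DFT_9([x, 0, ...]) = [-4, -1.9889+1.6688i, 0.1664-0.9436i, -2.5000-4.3301i, -7.1775-2.6124i, -7.1775+2.6124i, -2.5000+4.3301i, 0.1664+0.9436i, -1.9889-1.6688i]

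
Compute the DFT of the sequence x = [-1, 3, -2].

X[k] = Σ(n=0 to 2) x[n] · ω_3^(nk)
where ω_3 = e^(-2πi/3)

Computing each X[k]:
X[0] = 0
X[1] = -1.5000-4.3301i
X[2] = -1.5000+4.3301i

X = [0, -1.5000-4.3301i, -1.5000+4.3301i]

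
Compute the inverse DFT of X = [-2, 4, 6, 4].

x[n] = (1/4) Σ(k=0 to 3) X[k] · e^(2πikn/4)

Computing each x[n]:
x[0] = 3
x[1] = -2
x[2] = -1
x[3] = -2

x = [3, -2, -1, -2]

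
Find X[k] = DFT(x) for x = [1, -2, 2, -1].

X[k] = Σ(n=0 to 3) x[n] · ω_4^(nk)
where ω_4 = e^(-2πi/4)

Computing each X[k]:
X[0] = 0
X[1] = -1+1i
X[2] = 6
X[3] = -1-1i

X = [0, -1+1i, 6, -1-1i]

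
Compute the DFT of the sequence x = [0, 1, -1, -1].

X[k] = Σ(n=0 to 3) x[n] · ω_4^(nk)
where ω_4 = e^(-2πi/4)

Computing each X[k]:
X[0] = -1
X[1] = 1-2i
X[2] = -1
X[3] = 1+2i

X = [-1, 1-2i, -1, 1+2i]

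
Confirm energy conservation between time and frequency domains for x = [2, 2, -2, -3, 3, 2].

Time domain:
Σ|x[n]|² = |2|² + |2|² + |-2|² + |-3|² + |3|² + |2|² = 34.0000

Frequency domain:
(1/6)Σ|X[k]|² = (1/6)(|4|² + |6.5000+4.3301i|² + |-3.5000-4.3301i|² + |2|² + |-3.5000+4.3301i|² + |6.5000-4.3301i|²) = (1/6)·204.0000 = 34.0000

Both sides agree, confirming Parseval's theorem.

Σ|x[n]|² = (1/N)Σ|X[k]|² = 34.0000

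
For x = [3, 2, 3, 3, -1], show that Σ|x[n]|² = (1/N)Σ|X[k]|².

Time domain:
Σ|x[n]|² = |3|² + |2|² + |3|² + |3|² + |-1|² = 32.0000

Frequency domain:
(1/5)Σ|X[k]|² = (1/5)(|10|² + |-1.5451-2.8532i|² + |4.0451-1.7634i|² + |4.0451+1.7634i|² + |-1.5451+2.8532i|²) = (1/5)·160.0000 = 32.0000

Both sides agree, confirming Parseval's theorem.

Σ|x[n]|² = (1/N)Σ|X[k]|² = 32.0000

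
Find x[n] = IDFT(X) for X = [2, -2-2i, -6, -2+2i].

x[n] = (1/4) Σ(k=0 to 3) X[k] · e^(2πikn/4)

Computing each x[n]:
x[0] = -2
x[1] = 3
x[2] = 0
x[3] = 1

x = [-2, 3, 0, 1]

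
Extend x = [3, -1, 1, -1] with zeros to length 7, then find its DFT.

Original 4-point DFT: [2, 2, 6, 2]
Zero-padded 7-point DFT provides frequency interpolation.

DFT_7([x, 0, ...]) = [2, 3.0550+0.2408i, 1.6981+0.6270i, 4.7470+2.1906i, 4.7470-2.1906i, 1.6981-0.6270i, 3.0550-0.2408i]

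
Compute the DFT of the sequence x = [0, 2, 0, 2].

X[k] = Σ(n=0 to 3) x[n] · ω_4^(nk)
where ω_4 = e^(-2πi/4)

Computing each X[k]:
X[0] = 4
X[1] = 0
X[2] = -4
X[3] = 0

X = [4, 0, -4, 0]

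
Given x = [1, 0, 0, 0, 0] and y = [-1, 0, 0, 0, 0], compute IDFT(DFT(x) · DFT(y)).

(x ⊛ y)[n] = Σ(m=0 to 4) x[m] · y[(n-m) mod 5]

Computing each output sample:
(x ⊛ y)[0] = -1
(x ⊛ y)[1] = 0
(x ⊛ y)[2] = 0
(x ⊛ y)[3] = 0
(x ⊛ y)[4] = 0

x ⊛ y = [-1, 0, 0, 0, 0]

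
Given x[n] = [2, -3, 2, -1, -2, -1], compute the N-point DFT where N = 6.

X[k] = Σ(n=0 to 5) x[n] · ω_6^(nk)
where ω_6 = e^(-2πi/6)

Computing each X[k]:
X[0] = -3
X[1] = 1.0000-1.7321i
X[2] = 3.0000+5.1962i
X[3] = 7
X[4] = 3.0000-5.1962i
X[5] = 1.0000+1.7321i

X = [-3, 1.0000-1.7321i, 3.0000+5.1962i, 7, 3.0000-5.1962i, 1.0000+1.7321i]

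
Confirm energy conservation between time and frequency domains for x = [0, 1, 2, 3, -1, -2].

Time domain:
Σ|x[n]|² = |0|² + |1|² + |2|² + |3|² + |-1|² + |-2|² = 19.0000

Frequency domain:
(1/6)Σ|X[k]|² = (1/6)(|3|² + |-4.0000-5.1962i|² + |3|² + |-1|² + |3|² + |-4.0000+5.1962i|²) = (1/6)·114.0000 = 19.0000

Both sides agree, confirming Parseval's theorem.

Σ|x[n]|² = (1/N)Σ|X[k]|² = 19.0000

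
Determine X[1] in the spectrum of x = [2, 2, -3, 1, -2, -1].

X[1] = Σ(n=0 to 5) x[n] · ω_6^(1n) where ω_6 = e^(-2πi/6)
= (2)·ω_6^0 + (2)·ω_6^1 + (-3)·ω_6^2 + (1)·ω_6^3 + (-2)·ω_6^4 + (-1)·ω_6^5

X[1] = 4.0000-1.7321i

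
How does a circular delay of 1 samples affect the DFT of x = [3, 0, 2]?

Time shift by 1: X_shifted[k] = ω_3^(1k) · X[k]
Shifted x = [2, 3, 0]

DFT(x[n-1]) = [5, 0.5000-2.5981i, 0.5000+2.5981i]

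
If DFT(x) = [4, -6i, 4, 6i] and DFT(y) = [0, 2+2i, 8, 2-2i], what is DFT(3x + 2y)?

By linearity: DFT(3x + 2y) = 3·DFT(x) + 2·DFT(y)
= 3·[4, -6i, 4, 6i] + 2·[0, 2+2i, 8, 2-2i]

Computing element-wise:
Z[0] = 3·(4) + 2·(0) = 12
Z[1] = 3·(-6i) + 2·(2+2i) = 4-14i
Z[2] = 3·(4) + 2·(8) = 28
Z[3] = 3·(6i) + 2·(2-2i) = 4+14i

DFT(3x + 2y) = 3·X + 2·Y = [12, 4-14i, 28, 4+14i]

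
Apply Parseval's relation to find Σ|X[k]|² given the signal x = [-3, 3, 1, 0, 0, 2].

Parseval: Σ|x[n]|² = (1/N)Σ|X[k]|², so Σ|X[k]|² = N·Σ|x[n]|² = 6·23.0000

Σ|X[k]|² = N·Σ|x[n]|² = 6·23.0000 = 138.0000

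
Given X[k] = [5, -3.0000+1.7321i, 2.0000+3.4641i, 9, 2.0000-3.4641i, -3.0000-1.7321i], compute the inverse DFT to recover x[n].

x[n] = (1/6) Σ(k=0 to 5) X[k] · e^(2πikn/6)

Computing each x[n]:
x[0] = 2
x[1] = -3
x[2] = 3
x[3] = 1
x[4] = 2
x[5] = 0

x = [2, -3, 3, 1, 2, 0]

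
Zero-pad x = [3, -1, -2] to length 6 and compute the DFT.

Original 3-point DFT: [0, 4.5000-0.8660i, 4.5000+0.8660i]
Zero-padded 6-point DFT provides frequency interpolation.

DFT_6([x, 0, ...]) = [0, 3.5000+2.5981i, 4.5000-0.8660i, 2, 4.5000+0.8660i, 3.5000-2.5981i]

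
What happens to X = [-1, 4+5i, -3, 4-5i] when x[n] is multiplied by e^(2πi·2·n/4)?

Modulation property: DFT(ω_4^(-2n)·x[n]) = X[(k-2) mod 4], so circularly shift X by 2 positions.

X[k-2] = [-3, 4-5i, -1, 4+5i]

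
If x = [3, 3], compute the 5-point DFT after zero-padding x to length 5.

Original 2-point DFT: [6, 0]
Zero-padded 5-point DFT provides frequency interpolation.

DFT_5([x, 0, ...]) = [6, 3.9271-2.8532i, 0.5729-1.7634i, 0.5729+1.7634i, 3.9271+2.8532i]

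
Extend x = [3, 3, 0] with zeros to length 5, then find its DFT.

Original 3-point DFT: [6, 1.5000-2.5981i, 1.5000+2.5981i]
Zero-padded 5-point DFT provides frequency interpolation.

DFT_5([x, 0, ...]) = [6, 3.9271-2.8532i, 0.5729-1.7634i, 0.5729+1.7634i, 3.9271+2.8532i]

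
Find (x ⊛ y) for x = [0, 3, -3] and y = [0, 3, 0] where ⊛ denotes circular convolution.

(x ⊛ y)[n] = Σ(m=0 to 2) x[m] · y[(n-m) mod 3]

Computing each output sample:
(x ⊛ y)[0] = -9
(x ⊛ y)[1] = 0
(x ⊛ y)[2] = 9

x ⊛ y = [-9, 0, 9]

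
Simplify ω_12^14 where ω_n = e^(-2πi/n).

Since ω_12^12 = 1, powers reduce modulo 12.
14 mod 12 = 2
So ω_12^14 = ω_12^2 = e^(-2πi·2/12)

ω_12^14 = ω_12^2 = 0.5000-0.8660i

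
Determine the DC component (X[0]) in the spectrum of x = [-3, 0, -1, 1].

X[0] = Σ(n=0 to 3) x[n] · ω_4^0 = Σ x[n]
= (-3) + (0) + (-1) + (1)

X[0] = -3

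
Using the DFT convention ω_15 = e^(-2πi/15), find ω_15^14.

ω_15^14 = e^(-2πi·14/15)
= cos(-2π·14/15) + i·sin(-2π·14/15)
= cos(-28π/15) + i·sin(-28π/15)

ω_15^14 = cos(-28π/15) + i·sin(-28π/15) = 0.9135+0.4067i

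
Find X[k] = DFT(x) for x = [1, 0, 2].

X[k] = Σ(n=0 to 2) x[n] · ω_3^(nk)
where ω_3 = e^(-2πi/3)

Computing each X[k]:
X[0] = 3
X[1] = 1.7321i
X[2] = -1.7321i

X = [3, 1.7321i, -1.7321i]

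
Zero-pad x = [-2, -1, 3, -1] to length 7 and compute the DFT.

Original 4-point DFT: [-1, -5, 3, -5]
Zero-padded 7-point DFT provides frequency interpolation.

DFT_7([x, 0, ...]) = [-1, -2.3901-1.7091i, -5.1039+1.4947i, 0.9940+3.7543i, 0.9940-3.7543i, -5.1039-1.4947i, -2.3901+1.7091i]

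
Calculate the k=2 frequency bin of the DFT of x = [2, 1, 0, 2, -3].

X[2] = Σ(n=0 to 4) x[n] · ω_5^(2n) where ω_5 = e^(-2πi/5)
= (2)·ω_5^0 + (1)·ω_5^2 + (0)·ω_5^4 + (2)·ω_5^6 + (-3)·ω_5^8

X[2] = 4.2361-4.2533i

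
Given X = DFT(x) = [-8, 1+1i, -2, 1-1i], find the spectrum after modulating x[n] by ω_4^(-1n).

Modulation property: DFT(ω_4^(-1n)·x[n]) = X[(k-1) mod 4], so circularly shift X by 1 positions.

X[k-1] = [1-1i, -8, 1+1i, -2]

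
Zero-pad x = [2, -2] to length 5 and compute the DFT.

Original 2-point DFT: [0, 4]
Zero-padded 5-point DFT provides frequency interpolation.

DFT_5([x, 0, ...]) = [0, 1.3820+1.9021i, 3.6180+1.1756i, 3.6180-1.1756i, 1.3820-1.9021i]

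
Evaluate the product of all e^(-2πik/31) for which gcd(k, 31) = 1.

The primitive 31st roots of unity are ω_31^k for k coprime to 31: k ∈ {1, 2, 3, 4, 5, 6, 7, 8, 9, 10, 11, 12, 13, 14, 15, 16, 17, 18, 19, 20, 21, 22, 23, 24, 25, 26, 27, 28, 29, 30}
Their product equals the constant term of the cyclotomic polynomial Φ_31(x) up to sign.
For n ≥ 3, the product of all primitive nth roots of unity is 1. (For n=1 it is 1; for n=2 it is -1.)

1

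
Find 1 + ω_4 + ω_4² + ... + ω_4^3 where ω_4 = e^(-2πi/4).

Sum of all nth roots of unity equals 0 for n > 1 (geometric series with r ≠ 1).

0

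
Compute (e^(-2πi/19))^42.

Since ω_19^19 = 1, powers reduce modulo 19.
42 mod 19 = 4
So ω_19^42 = ω_19^4 = e^(-2πi·4/19)

ω_19^42 = ω_19^4 = 0.2455-0.9694i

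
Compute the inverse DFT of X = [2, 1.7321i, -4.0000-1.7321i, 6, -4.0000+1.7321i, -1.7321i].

x[n] = (1/6) Σ(k=0 to 5) X[k] · e^(2πikn/6)

Computing each x[n]:
x[0] = 0
x[1] = 0
x[2] = 1
x[3] = -2
x[4] = 3
x[5] = 0

x = [0, 0, 1, -2, 3, 0]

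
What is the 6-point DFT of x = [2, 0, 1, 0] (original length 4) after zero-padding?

Original 4-point DFT: [3, 1, 3, 1]
Zero-padded 6-point DFT provides frequency interpolation.

DFT_6([x, 0, ...]) = [3, 1.5000-0.8660i, 1.5000+0.8660i, 3, 1.5000-0.8660i, 1.5000+0.8660i]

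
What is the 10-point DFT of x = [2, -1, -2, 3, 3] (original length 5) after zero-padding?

Original 5-point DFT: [5, 1.8090+6.7432i, 0.6910-2.4041i, 0.6910+2.4041i, 1.8090-6.7432i]
Zero-padded 10-point DFT provides frequency interpolation.

DFT_10([x, 0, ...]) = [5, -2.7812-2.1266i, 1.8090+6.7432i, 7.2812-1.3143i, 0.6910-2.4041i, 1, 0.6910+2.4041i, 7.2812+1.3143i, 1.8090-6.7432i, -2.7812+2.1266i]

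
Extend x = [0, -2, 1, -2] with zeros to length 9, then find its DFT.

Original 4-point DFT: [-3, -1, 5, -1]
Zero-padded 9-point DFT provides frequency interpolation.

DFT_9([x, 0, ...]) = [-3, -0.3584+2.0328i, -0.2870-0.1045i, -1.5000+2.5981i, 3.6454+3.0589i, 3.6454-3.0589i, -1.5000-2.5981i, -0.2870+0.1045i, -0.3584-2.0328i]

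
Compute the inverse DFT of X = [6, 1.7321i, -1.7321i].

x[n] = (1/3) Σ(k=0 to 2) X[k] · e^(2πikn/3)

Computing each x[n]:
x[0] = 2
x[1] = 1
x[2] = 3

x = [2, 1, 3]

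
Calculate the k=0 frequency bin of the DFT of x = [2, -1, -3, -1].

X[0] = Σ(n=0 to 3) x[n] · ω_4^0 = Σ x[n]
= (2) + (-1) + (-3) + (-1)

X[0] = -3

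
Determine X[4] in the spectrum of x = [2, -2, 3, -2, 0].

X[4] = Σ(n=0 to 4) x[n] · ω_5^(4n) where ω_5 = e^(-2πi/5)
= (2)·ω_5^0 + (-2)·ω_5^4 + (3)·ω_5^8 + (-2)·ω_5^12 + (0)·ω_5^16

X[4] = 0.5729+1.0368i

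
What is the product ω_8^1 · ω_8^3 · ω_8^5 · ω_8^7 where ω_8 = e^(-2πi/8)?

The primitive 8th roots of unity are ω_8^k for k coprime to 8: k ∈ {1, 3, 5, 7}
Their product equals the constant term of the cyclotomic polynomial Φ_8(x) up to sign.
For n ≥ 3, the product of all primitive nth roots of unity is 1. (For n=1 it is 1; for n=2 it is -1.)

1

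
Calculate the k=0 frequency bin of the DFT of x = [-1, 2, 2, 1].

X[0] = Σ(n=0 to 3) x[n] · ω_4^0 = Σ x[n]
= (-1) + (2) + (2) + (1)

X[0] = 4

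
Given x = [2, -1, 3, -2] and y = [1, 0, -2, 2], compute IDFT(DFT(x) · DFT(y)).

(x ⊛ y)[n] = Σ(m=0 to 3) x[m] · y[(n-m) mod 4]

Computing each output sample:
(x ⊛ y)[0] = -6
(x ⊛ y)[1] = 9
(x ⊛ y)[2] = -5
(x ⊛ y)[3] = 4

x ⊛ y = [-6, 9, -5, 4]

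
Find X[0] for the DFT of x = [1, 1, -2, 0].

X[0] = Σ(n=0 to 3) x[n] · ω_4^0 = Σ x[n]
= (1) + (1) + (-2) + (0)

X[0] = 0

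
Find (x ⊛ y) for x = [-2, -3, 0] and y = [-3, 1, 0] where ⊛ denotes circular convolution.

(x ⊛ y)[n] = Σ(m=0 to 2) x[m] · y[(n-m) mod 3]

Computing each output sample:
(x ⊛ y)[0] = 6
(x ⊛ y)[1] = 7
(x ⊛ y)[2] = -3

x ⊛ y = [6, 7, -3]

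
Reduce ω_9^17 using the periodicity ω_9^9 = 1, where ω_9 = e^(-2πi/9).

Since ω_9^9 = 1, powers reduce modulo 9.
17 mod 9 = 8
So ω_9^17 = ω_9^8 = e^(-2πi·8/9)

ω_9^17 = ω_9^8 = 0.7660+0.6428i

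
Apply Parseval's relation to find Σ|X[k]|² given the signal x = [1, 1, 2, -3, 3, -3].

Parseval: Σ|x[n]|² = (1/N)Σ|X[k]|², so Σ|X[k]|² = N·Σ|x[n]|² = 6·33.0000

Σ|X[k]|² = N·Σ|x[n]|² = 6·33.0000 = 198.0000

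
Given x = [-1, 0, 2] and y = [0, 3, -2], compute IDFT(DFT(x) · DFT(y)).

(x ⊛ y)[n] = Σ(m=0 to 2) x[m] · y[(n-m) mod 3]

Computing each output sample:
(x ⊛ y)[0] = 6
(x ⊛ y)[1] = -7
(x ⊛ y)[2] = 2

x ⊛ y = [6, -7, 2]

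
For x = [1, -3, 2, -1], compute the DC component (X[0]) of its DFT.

X[0] = Σ(n=0 to 3) x[n] · ω_4^0 = Σ x[n]
= (1) + (-3) + (2) + (-1)

X[0] = -1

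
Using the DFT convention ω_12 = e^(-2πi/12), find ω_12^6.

ω_12^6 = e^(-2πi·6/12)
= cos(-2π·6/12) + i·sin(-2π·6/12)
= cos(-12π/12) + i·sin(-12π/12)

ω_12^6 = cos(-12π/12) + i·sin(-12π/12) = -1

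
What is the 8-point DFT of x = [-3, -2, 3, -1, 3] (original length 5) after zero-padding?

Original 5-point DFT: [0, -4.3090+2.4041i, -3.1910+6.7432i, -3.1910-6.7432i, -4.3090-2.4041i]
Zero-padded 8-point DFT provides frequency interpolation.

DFT_8([x, 0, ...]) = [0, -6.7071-0.8787i, -3+1i, -5.2929+5.1213i, 6, -5.2929-5.1213i, -3-1i, -6.7071+0.8787i]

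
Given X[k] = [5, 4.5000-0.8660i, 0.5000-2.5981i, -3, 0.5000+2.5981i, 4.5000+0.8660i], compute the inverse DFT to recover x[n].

x[n] = (1/6) Σ(k=0 to 5) X[k] · e^(2πikn/6)

Computing each x[n]:
x[0] = 2
x[1] = 3
x[2] = -1
x[3] = 0
x[4] = 0
x[5] = 1

x = [2, 3, -1, 0, 0, 1]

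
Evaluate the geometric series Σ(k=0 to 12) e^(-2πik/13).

Sum of all nth roots of unity equals 0 for n > 1 (geometric series with r ≠ 1).

0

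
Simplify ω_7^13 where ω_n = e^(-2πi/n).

Since ω_7^7 = 1, powers reduce modulo 7.
13 mod 7 = 6
So ω_7^13 = ω_7^6 = e^(-2πi·6/7)

ω_7^13 = ω_7^6 = 0.6235+0.7818i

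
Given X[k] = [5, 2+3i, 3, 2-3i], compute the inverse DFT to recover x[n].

x[n] = (1/4) Σ(k=0 to 3) X[k] · e^(2πikn/4)

Computing each x[n]:
x[0] = 3
x[1] = -1
x[2] = 1
x[3] = 2

x = [3, -1, 1, 2]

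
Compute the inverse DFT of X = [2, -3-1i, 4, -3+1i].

x[n] = (1/4) Σ(k=0 to 3) X[k] · e^(2πikn/4)

Computing each x[n]:
x[0] = 0
x[1] = 0
x[2] = 3
x[3] = -1

x = [0, 0, 3, -1]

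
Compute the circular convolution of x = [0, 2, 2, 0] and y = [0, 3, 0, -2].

(x ⊛ y)[n] = Σ(m=0 to 3) x[m] · y[(n-m) mod 4]

Computing each output sample:
(x ⊛ y)[0] = -4
(x ⊛ y)[1] = -4
(x ⊛ y)[2] = 6
(x ⊛ y)[3] = 6

x ⊛ y = [-4, -4, 6, 6]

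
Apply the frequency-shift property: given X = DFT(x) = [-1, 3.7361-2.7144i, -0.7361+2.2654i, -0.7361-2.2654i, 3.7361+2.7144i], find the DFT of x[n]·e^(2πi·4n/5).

Modulation property: DFT(ω_5^(-4n)·x[n]) = X[(k-4) mod 5], so circularly shift X by 4 positions.

X[k-4] = [3.7361-2.7144i, -0.7361+2.2654i, -0.7361-2.2654i, 3.7361+2.7144i, -1]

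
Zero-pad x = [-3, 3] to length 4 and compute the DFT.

Original 2-point DFT: [0, -6]
Zero-padded 4-point DFT provides frequency interpolation.

DFT_4([x, 0, ...]) = [0, -3-3i, -6, -3+3i]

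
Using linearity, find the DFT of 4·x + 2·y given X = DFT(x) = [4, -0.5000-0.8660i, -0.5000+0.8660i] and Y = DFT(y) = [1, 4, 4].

By linearity: DFT(4x + 2y) = 4·DFT(x) + 2·DFT(y)
= 4·[4, -0.5000-0.8660i, -0.5000+0.8660i] + 2·[1, 4, 4]

Computing element-wise:
Z[0] = 4·(4) + 2·(1) = 18
Z[1] = 4·(-0.5000-0.8660i) + 2·(4) = 6.0000-3.4640i
Z[2] = 4·(-0.5000+0.8660i) + 2·(4) = 6.0000+3.4640i

DFT(4x + 2y) = 4·X + 2·Y = [18, 6.0000-3.4640i, 6.0000+3.4640i]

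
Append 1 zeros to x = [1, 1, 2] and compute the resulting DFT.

Original 3-point DFT: [4, -0.5000+0.8660i, -0.5000-0.8660i]
Zero-padded 4-point DFT provides frequency interpolation.

DFT_4([x, 0, ...]) = [4, -1-1i, 2, -1+1i]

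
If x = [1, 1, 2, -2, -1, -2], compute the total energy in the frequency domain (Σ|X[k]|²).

Parseval: Σ|x[n]|² = (1/N)Σ|X[k]|², so Σ|X[k]|² = N·Σ|x[n]|² = 6·15.0000

Σ|X[k]|² = N·Σ|x[n]|² = 6·15.0000 = 90.0000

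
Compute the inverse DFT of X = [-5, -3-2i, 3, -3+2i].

x[n] = (1/4) Σ(k=0 to 3) X[k] · e^(2πikn/4)

Computing each x[n]:
x[0] = -2
x[1] = -1
x[2] = 1
x[3] = -3

x = [-2, -1, 1, -3]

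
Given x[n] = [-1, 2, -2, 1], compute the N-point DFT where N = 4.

X[k] = Σ(n=0 to 3) x[n] · ω_4^(nk)
where ω_4 = e^(-2πi/4)

Computing each X[k]:
X[0] = 0
X[1] = 1-1i
X[2] = -6
X[3] = 1+1i

X = [0, 1-1i, -6, 1+1i]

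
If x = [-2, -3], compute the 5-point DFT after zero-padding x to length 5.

Original 2-point DFT: [-5, 1]
Zero-padded 5-point DFT provides frequency interpolation.

DFT_5([x, 0, ...]) = [-5, -2.9271+2.8532i, 0.4271+1.7634i, 0.4271-1.7634i, -2.9271-2.8532i]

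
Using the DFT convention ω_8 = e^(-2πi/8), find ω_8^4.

ω_8^4 = e^(-2πi·4/8)
= cos(-2π·4/8) + i·sin(-2π·4/8)
= cos(-8π/8) + i·sin(-8π/8)

ω_8^4 = cos(-8π/8) + i·sin(-8π/8) = -1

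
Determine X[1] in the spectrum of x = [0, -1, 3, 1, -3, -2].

X[1] = Σ(n=0 to 5) x[n] · ω_6^(1n) where ω_6 = e^(-2πi/6)
= (0)·ω_6^0 + (-1)·ω_6^1 + (3)·ω_6^2 + (1)·ω_6^3 + (-3)·ω_6^4 + (-2)·ω_6^5

X[1] = -2.5000-6.0622i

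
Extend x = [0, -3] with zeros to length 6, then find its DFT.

Original 2-point DFT: [-3, 3]
Zero-padded 6-point DFT provides frequency interpolation.

DFT_6([x, 0, ...]) = [-3, -1.5000+2.5981i, 1.5000+2.5981i, 3, 1.5000-2.5981i, -1.5000-2.5981i]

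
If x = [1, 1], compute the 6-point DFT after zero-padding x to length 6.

Original 2-point DFT: [2, 0]
Zero-padded 6-point DFT provides frequency interpolation.

DFT_6([x, 0, ...]) = [2, 1.5000-0.8660i, 0.5000-0.8660i, 0, 0.5000+0.8660i, 1.5000+0.8660i]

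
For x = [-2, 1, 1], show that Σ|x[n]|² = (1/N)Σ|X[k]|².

Time domain:
Σ|x[n]|² = |-2|² + |1|² + |1|² = 6.0000

Frequency domain:
(1/3)Σ|X[k]|² = (1/3)(|0|² + |-3|² + |-3|²) = (1/3)·18.0000 = 6.0000

Both sides agree, confirming Parseval's theorem.

Σ|x[n]|² = (1/N)Σ|X[k]|² = 6.0000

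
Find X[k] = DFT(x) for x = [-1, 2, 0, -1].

X[k] = Σ(n=0 to 3) x[n] · ω_4^(nk)
where ω_4 = e^(-2πi/4)

Computing each X[k]:
X[0] = 0
X[1] = -1-3i
X[2] = -2
X[3] = -1+3i

X = [0, -1-3i, -2, -1+3i]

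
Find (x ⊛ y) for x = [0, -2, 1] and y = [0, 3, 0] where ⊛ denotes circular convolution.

(x ⊛ y)[n] = Σ(m=0 to 2) x[m] · y[(n-m) mod 3]

Computing each output sample:
(x ⊛ y)[0] = 3
(x ⊛ y)[1] = 0
(x ⊛ y)[2] = -6

x ⊛ y = [3, 0, -6]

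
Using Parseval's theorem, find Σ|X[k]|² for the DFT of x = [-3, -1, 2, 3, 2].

Parseval: Σ|x[n]|² = (1/N)Σ|X[k]|², so Σ|X[k]|² = N·Σ|x[n]|² = 5·27.0000

Σ|X[k]|² = N·Σ|x[n]|² = 5·27.0000 = 135.0000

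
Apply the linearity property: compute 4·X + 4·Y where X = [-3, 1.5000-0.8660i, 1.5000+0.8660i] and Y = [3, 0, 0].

By linearity: DFT(4x + 4y) = 4·DFT(x) + 4·DFT(y)
= 4·[-3, 1.5000-0.8660i, 1.5000+0.8660i] + 4·[3, 0, 0]

Computing element-wise:
Z[0] = 4·(-3) + 4·(3) = 0
Z[1] = 4·(1.5000-0.8660i) + 4·(0) = 6.0000-3.4640i
Z[2] = 4·(1.5000+0.8660i) + 4·(0) = 6.0000+3.4640i

DFT(4x + 4y) = 4·X + 4·Y = [0, 6.0000-3.4640i, 6.0000+3.4640i]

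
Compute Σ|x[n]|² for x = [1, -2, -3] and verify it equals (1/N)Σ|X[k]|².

Time domain:
Σ|x[n]|² = |1|² + |-2|² + |-3|² = 14.0000

Frequency domain:
(1/3)Σ|X[k]|² = (1/3)(|-4|² + |3.5000-0.8660i|² + |3.5000+0.8660i|²) = (1/3)·42.0000 = 14.0000

Both sides agree, confirming Parseval's theorem.

Σ|x[n]|² = (1/N)Σ|X[k]|² = 14.0000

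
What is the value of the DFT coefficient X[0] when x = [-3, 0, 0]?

X[0] = Σ(n=0 to 2) x[n] · ω_3^0 = Σ x[n]
= (-3) + (0) + (0)

X[0] = -3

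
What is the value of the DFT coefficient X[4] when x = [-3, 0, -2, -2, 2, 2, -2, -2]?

X[4] = Σ(n=0 to 7) x[n] · ω_8^(4n) where ω_8 = e^(-2πi/8)
= (-3)·ω_8^0 + (0)·ω_8^4 + (-2)·ω_8^8 + (-2)·ω_8^12 + (2)·ω_8^16 + (2)·ω_8^20 + (-2)·ω_8^24 + (-2)·ω_8^28

X[4] = -3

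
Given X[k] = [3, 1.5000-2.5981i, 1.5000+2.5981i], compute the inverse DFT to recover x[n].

x[n] = (1/3) Σ(k=0 to 2) X[k] · e^(2πikn/3)

Computing each x[n]:
x[0] = 2
x[1] = 2
x[2] = -1

x = [2, 2, -1]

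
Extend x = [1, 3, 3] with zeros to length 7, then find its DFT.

Original 3-point DFT: [7, -2, -2]
Zero-padded 7-point DFT provides frequency interpolation.

DFT_7([x, 0, ...]) = [7, 2.2029-5.2703i, -2.3705-1.6231i, 0.1676+1.0438i, 0.1676-1.0438i, -2.3705+1.6231i, 2.2029+5.2703i]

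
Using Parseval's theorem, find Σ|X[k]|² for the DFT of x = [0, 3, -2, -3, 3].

Parseval: Σ|x[n]|² = (1/N)Σ|X[k]|², so Σ|X[k]|² = N·Σ|x[n]|² = 5·31.0000

Σ|X[k]|² = N·Σ|x[n]|² = 5·31.0000 = 155.0000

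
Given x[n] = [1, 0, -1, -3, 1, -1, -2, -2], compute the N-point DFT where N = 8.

X[k] = Σ(n=0 to 7) x[n] · ω_8^(nk)
where ω_8 = e^(-2πi/8)

Computing each X[k]:
X[0] = -7
X[1] = 1.4142-1.0000i
X[2] = 5-4i
X[3] = -1.4142+1.0000i
X[4] = 5
X[5] = -1.4142-1.0000i
X[6] = 5+4i
X[7] = 1.4142+1.0000i

X = [-7, 1.4142-1.0000i, 5-4i, -1.4142+1.0000i, 5, -1.4142-1.0000i, 5+4i, 1.4142+1.0000i]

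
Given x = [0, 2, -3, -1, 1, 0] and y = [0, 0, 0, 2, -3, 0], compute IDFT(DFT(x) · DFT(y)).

(x ⊛ y)[n] = Σ(m=0 to 5) x[m] · y[(n-m) mod 6]

Computing each output sample:
(x ⊛ y)[0] = 7
(x ⊛ y)[1] = 5
(x ⊛ y)[2] = -3
(x ⊛ y)[3] = 0
(x ⊛ y)[4] = 4
(x ⊛ y)[5] = -12

x ⊛ y = [7, 5, -3, 0, 4, -12]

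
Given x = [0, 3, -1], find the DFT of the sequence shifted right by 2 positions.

Time shift by 2: X_shifted[k] = ω_3^(2k) · X[k]
Shifted x = [3, -1, 0]

DFT(x[n-2]) = [2, 3.5000+0.8660i, 3.5000-0.8660i]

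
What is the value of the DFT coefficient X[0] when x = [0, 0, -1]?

X[0] = Σ(n=0 to 2) x[n] · ω_3^0 = Σ x[n]
= (0) + (0) + (-1)

X[0] = -1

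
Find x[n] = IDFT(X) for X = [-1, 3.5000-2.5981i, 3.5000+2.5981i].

x[n] = (1/3) Σ(k=0 to 2) X[k] · e^(2πikn/3)

Computing each x[n]:
x[0] = 2
x[1] = 0
x[2] = -3

x = [2, 0, -3]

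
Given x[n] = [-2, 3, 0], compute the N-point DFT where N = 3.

X[k] = Σ(n=0 to 2) x[n] · ω_3^(nk)
where ω_3 = e^(-2πi/3)

Computing each X[k]:
X[0] = 1
X[1] = -3.5000-2.5981i
X[2] = -3.5000+2.5981i

X = [1, -3.5000-2.5981i, -3.5000+2.5981i]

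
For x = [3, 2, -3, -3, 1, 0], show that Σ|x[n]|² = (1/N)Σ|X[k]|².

Time domain:
Σ|x[n]|² = |3|² + |2|² + |-3|² + |-3|² + |1|² + |0|² = 32.0000

Frequency domain:
(1/6)Σ|X[k]|² = (1/6)(|0|² + |8.0000+1.7321i|² + |-5.1962i|² + |2|² + |5.1962i|² + |8.0000-1.7321i|²) = (1/6)·192.0000 = 32.0000

Both sides agree, confirming Parseval's theorem.

Σ|x[n]|² = (1/N)Σ|X[k]|² = 32.0000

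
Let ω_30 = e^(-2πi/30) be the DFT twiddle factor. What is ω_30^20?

ω_30^20 = e^(-2πi·20/30)
= cos(-2π·20/30) + i·sin(-2π·20/30)
= cos(-40π/30) + i·sin(-40π/30)

ω_30^20 = cos(-40π/30) + i·sin(-40π/30) = -0.5000+0.8660i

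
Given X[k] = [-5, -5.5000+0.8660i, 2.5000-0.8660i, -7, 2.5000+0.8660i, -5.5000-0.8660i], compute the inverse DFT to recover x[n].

x[n] = (1/6) Σ(k=0 to 5) X[k] · e^(2πikn/6)

Computing each x[n]:
x[0] = -3
x[1] = -1
x[2] = -2
x[3] = 3
x[4] = -1
x[5] = -1

x = [-3, -1, -2, 3, -1, -1]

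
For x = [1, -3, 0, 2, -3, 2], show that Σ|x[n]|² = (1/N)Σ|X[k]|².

Time domain:
Σ|x[n]|² = |1|² + |-3|² + |0|² + |2|² + |-3|² + |2|² = 27.0000

Frequency domain:
(1/6)Σ|X[k]|² = (1/6)(|-1|² + |1.7321i|² + |5.0000+6.9282i|² + |-3|² + |5.0000-6.9282i|² + |-1.7321i|²) = (1/6)·162.0000 = 27.0000

Both sides agree, confirming Parseval's theorem.

Σ|x[n]|² = (1/N)Σ|X[k]|² = 27.0000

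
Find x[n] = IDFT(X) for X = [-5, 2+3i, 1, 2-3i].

x[n] = (1/4) Σ(k=0 to 3) X[k] · e^(2πikn/4)

Computing each x[n]:
x[0] = 0
x[1] = -3
x[2] = -2
x[3] = 0

x = [0, -3, -2, 0]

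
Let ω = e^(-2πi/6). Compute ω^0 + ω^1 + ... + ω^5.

Sum of all nth roots of unity equals 0 for n > 1 (geometric series with r ≠ 1).

0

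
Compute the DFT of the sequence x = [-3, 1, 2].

X[k] = Σ(n=0 to 2) x[n] · ω_3^(nk)
where ω_3 = e^(-2πi/3)

Computing each X[k]:
X[0] = 0
X[1] = -4.5000+0.8660i
X[2] = -4.5000-0.8660i

X = [0, -4.5000+0.8660i, -4.5000-0.8660i]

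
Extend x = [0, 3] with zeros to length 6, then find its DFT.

Original 2-point DFT: [3, -3]
Zero-padded 6-point DFT provides frequency interpolation.

DFT_6([x, 0, ...]) = [3, 1.5000-2.5981i, -1.5000-2.5981i, -3, -1.5000+2.5981i, 1.5000+2.5981i]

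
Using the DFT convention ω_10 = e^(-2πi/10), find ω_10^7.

ω_10^7 = e^(-2πi·7/10)
= cos(-2π·7/10) + i·sin(-2π·7/10)
= cos(-14π/10) + i·sin(-14π/10)

ω_10^7 = cos(-14π/10) + i·sin(-14π/10) = -0.3090+0.9511i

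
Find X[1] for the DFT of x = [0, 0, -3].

X[1] = Σ(n=0 to 2) x[n] · ω_3^(1n) where ω_3 = e^(-2πi/3)
= (0)·ω_3^0 + (0)·ω_3^1 + (-3)·ω_3^2

X[1] = 1.5000-2.5981i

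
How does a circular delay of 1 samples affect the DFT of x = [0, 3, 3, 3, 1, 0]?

Time shift by 1: X_shifted[k] = ω_6^(1k) · X[k]
Shifted x = [0, 0, 3, 3, 3, 1]

DFT(x[n-1]) = [10, -5.5000+0.8660i, -0.5000+0.8660i, 2, -0.5000-0.8660i, -5.5000-0.8660i]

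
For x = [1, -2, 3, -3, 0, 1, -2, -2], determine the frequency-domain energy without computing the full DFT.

Parseval: Σ|x[n]|² = (1/N)Σ|X[k]|², so Σ|X[k]|² = N·Σ|x[n]|² = 8·32.0000

Σ|X[k]|² = N·Σ|x[n]|² = 8·32.0000 = 256.0000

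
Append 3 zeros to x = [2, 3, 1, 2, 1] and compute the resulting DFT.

Original 5-point DFT: [9, 0.8090-1.3143i, -0.3090-2.1266i, -0.3090+2.1266i, 0.8090+1.3143i]
Zero-padded 8-point DFT provides frequency interpolation.

DFT_8([x, 0, ...]) = [9, 1.7071-4.5355i, 2-1i, 0.2929-2.5355i, -1, 0.2929+2.5355i, 2+1i, 1.7071+4.5355i]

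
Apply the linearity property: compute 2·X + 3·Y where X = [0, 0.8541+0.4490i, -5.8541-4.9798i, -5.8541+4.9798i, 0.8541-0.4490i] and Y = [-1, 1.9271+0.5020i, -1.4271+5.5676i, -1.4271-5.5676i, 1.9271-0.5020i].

By linearity: DFT(2x + 3y) = 2·DFT(x) + 3·DFT(y)
= 2·[0, 0.8541+0.4490i, -5.8541-4.9798i, -5.8541+4.9798i, 0.8541-0.4490i] + 3·[-1, 1.9271+0.5020i, -1.4271+5.5676i, -1.4271-5.5676i, 1.9271-0.5020i]

Computing element-wise:
Z[0] = 2·(0) + 3·(-1) = -3
Z[1] = 2·(0.8541+0.4490i) + 3·(1.9271+0.5020i) = 7.4895+2.4040i
Z[2] = 2·(-5.8541-4.9798i) + 3·(-1.4271+5.5676i) = -15.9895+6.7432i
Z[3] = 2·(-5.8541+4.9798i) + 3·(-1.4271-5.5676i) = -15.9895-6.7432i
Z[4] = 2·(0.8541-0.4490i) + 3·(1.9271-0.5020i) = 7.4895-2.4040i

DFT(2x + 3y) = 2·X + 3·Y = [-3, 7.4895+2.4040i, -15.9895+6.7432i, -15.9895-6.7432i, 7.4895-2.4040i]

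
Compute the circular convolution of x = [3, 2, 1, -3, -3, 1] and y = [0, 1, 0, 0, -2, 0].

(x ⊛ y)[n] = Σ(m=0 to 5) x[m] · y[(n-m) mod 6]

Computing each output sample:
(x ⊛ y)[0] = -1
(x ⊛ y)[1] = 9
(x ⊛ y)[2] = 8
(x ⊛ y)[3] = -1
(x ⊛ y)[4] = -9
(x ⊛ y)[5] = -7

x ⊛ y = [-1, 9, 8, -1, -9, -7]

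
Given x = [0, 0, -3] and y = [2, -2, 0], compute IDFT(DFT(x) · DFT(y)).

(x ⊛ y)[n] = Σ(m=0 to 2) x[m] · y[(n-m) mod 3]

Computing each output sample:
(x ⊛ y)[0] = 6
(x ⊛ y)[1] = 0
(x ⊛ y)[2] = -6

x ⊛ y = [6, 0, -6]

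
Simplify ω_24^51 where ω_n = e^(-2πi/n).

Since ω_24^24 = 1, powers reduce modulo 24.
51 mod 24 = 3
So ω_24^51 = ω_24^3 = e^(-2πi·3/24)

ω_24^51 = ω_24^3 = 0.7071-0.7071i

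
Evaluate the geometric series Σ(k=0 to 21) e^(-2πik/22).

Sum of all nth roots of unity equals 0 for n > 1 (geometric series with r ≠ 1).

0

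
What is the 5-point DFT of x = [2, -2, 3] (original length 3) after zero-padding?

Original 3-point DFT: [3, 1.5000+4.3301i, 1.5000-4.3301i]
Zero-padded 5-point DFT provides frequency interpolation.

DFT_5([x, 0, ...]) = [3, -1.0451+0.1388i, 4.5451+4.0287i, 4.5451-4.0287i, -1.0451-0.1388i]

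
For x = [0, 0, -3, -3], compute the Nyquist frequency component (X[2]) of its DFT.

X[2] = Σ(n=0 to 3) x[n] · ω_4^(2n) where ω_4 = e^(-2πi/4)
= (0)·ω_4^0 + (0)·ω_4^2 + (-3)·ω_4^4 + (-3)·ω_4^6

X[2] = 0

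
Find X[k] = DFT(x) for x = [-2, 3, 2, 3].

X[k] = Σ(n=0 to 3) x[n] · ω_4^(nk)
where ω_4 = e^(-2πi/4)

Computing each X[k]:
X[0] = 6
X[1] = -4
X[2] = -6
X[3] = -4

X = [6, -4, -6, -4]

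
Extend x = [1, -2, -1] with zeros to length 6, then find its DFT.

Original 3-point DFT: [-2, 2.5000+0.8660i, 2.5000-0.8660i]
Zero-padded 6-point DFT provides frequency interpolation.

DFT_6([x, 0, ...]) = [-2, 0.5000+2.5981i, 2.5000+0.8660i, 2, 2.5000-0.8660i, 0.5000-2.5981i]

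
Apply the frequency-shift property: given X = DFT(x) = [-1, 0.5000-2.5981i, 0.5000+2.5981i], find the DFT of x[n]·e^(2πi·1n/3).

Modulation property: DFT(ω_3^(-1n)·x[n]) = X[(k-1) mod 3], so circularly shift X by 1 positions.

X[k-1] = [0.5000+2.5981i, -1, 0.5000-2.5981i]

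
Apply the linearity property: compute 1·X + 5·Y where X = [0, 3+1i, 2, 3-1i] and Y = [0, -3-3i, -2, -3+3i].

By linearity: DFT(1x + 5y) = 1·DFT(x) + 5·DFT(y)
= 1·[0, 3+1i, 2, 3-1i] + 5·[0, -3-3i, -2, -3+3i]

Computing element-wise:
Z[0] = 1·(0) + 5·(0) = 0
Z[1] = 1·(3+1i) + 5·(-3-3i) = -12-14i
Z[2] = 1·(2) + 5·(-2) = -8
Z[3] = 1·(3-1i) + 5·(-3+3i) = -12+14i

DFT(1x + 5y) = 1·X + 5·Y = [0, -12-14i, -8, -12+14i]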